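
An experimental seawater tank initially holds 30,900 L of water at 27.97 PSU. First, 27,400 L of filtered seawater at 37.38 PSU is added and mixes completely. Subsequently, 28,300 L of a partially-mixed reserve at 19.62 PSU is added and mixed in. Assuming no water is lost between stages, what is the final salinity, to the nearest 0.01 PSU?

Total salt / total volume:
Initial salt = 30,900×27.97 = 864,273
After stage 1: salt = 864,273 + 27,400×37.38 = 1,888,485; volume = 58,300 L; S = 32.393 PSU
After stage 2: salt = 1,888,485 + 28,300×19.62 = 2,443,731; volume = 86,600 L
S = 2,443,731 / 86,600 = 28.2186 PSU

28.22 PSU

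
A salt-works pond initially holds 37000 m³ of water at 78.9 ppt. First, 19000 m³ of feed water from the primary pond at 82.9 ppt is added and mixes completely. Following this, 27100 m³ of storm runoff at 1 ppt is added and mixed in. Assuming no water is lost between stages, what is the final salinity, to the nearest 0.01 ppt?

Weighted by volume,
Initial salt = 37,000×78.9 = 2,919,300
After stage 1: salt = 2,919,300 + 19,000×82.9 = 4,494,400; volume = 56,000 m³; S = 80.257 ppt
After stage 2: salt = 4,494,400 + 27,100×1 = 4,521,500; volume = 83,100 m³
S = 4,521,500 / 83,100 = 54.4103 ppt

54.41 ppt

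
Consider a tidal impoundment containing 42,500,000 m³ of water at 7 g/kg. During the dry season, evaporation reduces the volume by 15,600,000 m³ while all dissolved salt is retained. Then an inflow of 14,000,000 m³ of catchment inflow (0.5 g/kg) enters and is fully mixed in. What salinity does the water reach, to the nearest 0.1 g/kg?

After evaporation: salt = 42,500,000×7 = 297,500,000; volume = 42,500,000 − 15,600,000 = 26,900,000 m³
After mixing: salt = 297,500,000 + 14,000,000×0.5 = 304,500,000; volume = 26,900,000 + 14,000,000 = 40,900,000 m³
S = 304,500,000 / 40,900,000 = 7.445 g/kg

7.4 g/kg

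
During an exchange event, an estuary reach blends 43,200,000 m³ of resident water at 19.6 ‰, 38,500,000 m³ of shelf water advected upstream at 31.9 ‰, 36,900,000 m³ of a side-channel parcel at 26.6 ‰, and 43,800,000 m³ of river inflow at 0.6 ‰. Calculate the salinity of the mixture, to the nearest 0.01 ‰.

Mass of salt is conserved:
salt = 43,200,000×19.6 + 38,500,000×31.9 + 36,900,000×26.6 + 43,800,000×0.6 = 846,720,000 + 1,228,150,000 + 981,540,000 + 26,280,000 = 3,082,690,000
volume = 43,200,000 + 38,500,000 + 36,900,000 + 43,800,000 = 162,400,000 m³
S = 3,082,690,000 / 162,400,000 = 18.9821 ‰

18.98 ‰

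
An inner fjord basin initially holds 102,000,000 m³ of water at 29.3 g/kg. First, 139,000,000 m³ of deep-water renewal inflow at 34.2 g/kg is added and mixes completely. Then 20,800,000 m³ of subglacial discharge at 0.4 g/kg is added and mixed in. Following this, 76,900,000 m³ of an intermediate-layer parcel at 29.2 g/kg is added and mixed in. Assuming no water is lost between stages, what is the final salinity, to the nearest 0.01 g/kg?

By conservation of dissolved salt,
Initial salt = 102,000,000×29.3 = 2,988,600,000
After stage 1: salt = 2,988,600,000 + 139,000,000×34.2 = 7,742,400,000; volume = 241,000,000 m³; S = 32.126 g/kg
After stage 2: salt = 7,742,400,000 + 20,800,000×0.4 = 7,750,720,000; volume = 261,800,000 m³; S = 29.606 g/kg
After stage 3: salt = 7,750,720,000 + 76,900,000×29.2 = 9,996,200,000; volume = 338,700,000 m³
S = 9,996,200,000 / 338,700,000 = 29.5134 g/kg

29.51 g/kg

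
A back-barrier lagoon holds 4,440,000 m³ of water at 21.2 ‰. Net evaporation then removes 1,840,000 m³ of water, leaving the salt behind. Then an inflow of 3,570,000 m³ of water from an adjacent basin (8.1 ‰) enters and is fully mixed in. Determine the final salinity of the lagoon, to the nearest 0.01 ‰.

19.94 ‰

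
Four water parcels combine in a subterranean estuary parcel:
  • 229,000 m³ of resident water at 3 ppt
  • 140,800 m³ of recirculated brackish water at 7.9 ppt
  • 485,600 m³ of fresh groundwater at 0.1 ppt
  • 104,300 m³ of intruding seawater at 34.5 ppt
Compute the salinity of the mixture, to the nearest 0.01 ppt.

Salt balance:
salt = 229,000×3 + 140,800×7.9 + 485,600×0.1 + 104,300×34.5 = 687,000 + 1,112,320 + 48,560 + 3,598,350 = 5,446,230
volume = 229,000 + 140,800 + 485,600 + 104,300 = 959,700 m³
S = 5,446,230 / 959,700 = 5.6749 ppt

5.67 ppt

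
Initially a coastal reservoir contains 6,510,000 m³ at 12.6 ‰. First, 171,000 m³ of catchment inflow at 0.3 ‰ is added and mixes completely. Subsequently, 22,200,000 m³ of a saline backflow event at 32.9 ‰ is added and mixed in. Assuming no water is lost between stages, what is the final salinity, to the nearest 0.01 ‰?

Conserving salt mass:
Initial salt = 6,510,000×12.6 = 82,026,000
After stage 1: salt = 82,026,000 + 171,000×0.3 = 82,077,300; volume = 6,681,000 m³; S = 12.285 ‰
After stage 2: salt = 82,077,300 + 22,200,000×32.9 = 812,457,300; volume = 28,881,000 m³
S = 812,457,300 / 28,881,000 = 28.1312 ‰

28.13 ‰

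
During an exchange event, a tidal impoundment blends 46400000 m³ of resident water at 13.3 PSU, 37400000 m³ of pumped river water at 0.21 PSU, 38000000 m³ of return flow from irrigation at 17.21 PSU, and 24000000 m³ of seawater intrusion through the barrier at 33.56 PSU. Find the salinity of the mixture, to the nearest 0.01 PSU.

Conserving salt mass:
salt = 46,400,000×13.3 + 37,400,000×0.21 + 38,000,000×17.21 + 24,000,000×33.56 = 617,120,000 + 7,854,000 + 653,980,000 + 805,440,000 = 2,084,394,000
volume = 46,400,000 + 37,400,000 + 38,000,000 + 24,000,000 = 145,800,000 m³
S = 2,084,394,000 / 145,800,000 = 14.2963 PSU

14.30 PSU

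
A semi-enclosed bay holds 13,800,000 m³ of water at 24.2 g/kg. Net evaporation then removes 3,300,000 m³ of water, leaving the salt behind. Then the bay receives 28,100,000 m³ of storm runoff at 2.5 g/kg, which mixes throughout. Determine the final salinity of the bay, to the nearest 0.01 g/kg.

After evaporation: salt = 13,800,000×24.2 = 333,960,000; volume = 13,800,000 − 3,300,000 = 10,500,000 m³
After mixing: salt = 333,960,000 + 28,100,000×2.5 = 404,210,000; volume = 10,500,000 + 28,100,000 = 38,600,000 m³
S = 404,210,000 / 38,600,000 = 10.4718 g/kg

10.47 g/kg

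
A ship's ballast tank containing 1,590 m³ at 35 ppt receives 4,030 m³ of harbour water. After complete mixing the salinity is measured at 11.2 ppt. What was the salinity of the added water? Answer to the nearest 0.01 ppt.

Salt balance: 1,590×35 + 4,030×S = 5,620×11.2
55,650 + 4,030·S = 62,944
S = (62,944 − 55,650) / 4,030 = 1.8099 ppt

1.81 ppt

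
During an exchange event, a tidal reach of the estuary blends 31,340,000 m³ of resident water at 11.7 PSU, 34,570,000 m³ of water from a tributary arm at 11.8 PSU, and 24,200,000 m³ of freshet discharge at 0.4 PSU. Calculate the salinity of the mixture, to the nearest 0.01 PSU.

8.70 PSU

Conserving salt mass:
salt = 31,340,000×11.7 + 34,570,000×11.8 + 24,200,000×0.4 = 366,678,000 + 407,926,000 + 9,680,000 = 784,284,000
volume = 31,340,000 + 34,570,000 + 24,200,000 = 90,110,000 m³
S = 784,284,000 / 90,110,000 = 8.7036 PSU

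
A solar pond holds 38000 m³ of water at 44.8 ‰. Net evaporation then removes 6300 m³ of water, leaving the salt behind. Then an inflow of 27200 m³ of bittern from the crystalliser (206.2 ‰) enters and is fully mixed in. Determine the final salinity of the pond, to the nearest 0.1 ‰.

After evaporation: salt = 38,000×44.8 = 1,702,400; volume = 38,000 − 6,300 = 31,700 m³
After mixing: salt = 1,702,400 + 27,200×206.2 = 7,311,040; volume = 31,700 + 27,200 = 58,900 m³
S = 7,311,040 / 58,900 = 124.1263 ‰

124.1 ‰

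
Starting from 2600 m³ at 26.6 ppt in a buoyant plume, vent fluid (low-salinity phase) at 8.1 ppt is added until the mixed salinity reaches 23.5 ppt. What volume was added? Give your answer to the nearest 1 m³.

523 m³

Salt balance: 2,600×26.6 + V×8.1 = (2,600+V)×23.5
69,160 + 8.1V = 61,100 + 23.5V
8,060 = 15.4V
V = 523.38 m³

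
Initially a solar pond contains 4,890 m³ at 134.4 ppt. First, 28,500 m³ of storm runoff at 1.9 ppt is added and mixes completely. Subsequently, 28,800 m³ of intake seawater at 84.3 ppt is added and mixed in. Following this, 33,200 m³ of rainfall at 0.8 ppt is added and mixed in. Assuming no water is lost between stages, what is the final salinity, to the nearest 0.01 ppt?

Mass of salt is conserved:
Initial salt = 4,890×134.4 = 657,216
After stage 1: salt = 657,216 + 28,500×1.9 = 711,366; volume = 33,390 m³; S = 21.305 ppt
After stage 2: salt = 711,366 + 28,800×84.3 = 3,139,206; volume = 62,190 m³; S = 50.478 ppt
After stage 3: salt = 3,139,206 + 33,200×0.8 = 3,165,766; volume = 95,390 m³
S = 3,165,766 / 95,390 = 33.1876 ppt

33.19 ppt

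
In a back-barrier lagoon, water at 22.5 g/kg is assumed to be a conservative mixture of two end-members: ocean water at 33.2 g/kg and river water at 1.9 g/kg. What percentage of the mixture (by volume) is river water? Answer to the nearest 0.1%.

Let f be the freshwater fraction. Salt balance per unit volume:
f×1.9 + (1−f)×33.2 = 22.5
f = (33.2 − 22.5) / (33.2 − 1.9) = 10.7/31.3 = 0.3419

34.2%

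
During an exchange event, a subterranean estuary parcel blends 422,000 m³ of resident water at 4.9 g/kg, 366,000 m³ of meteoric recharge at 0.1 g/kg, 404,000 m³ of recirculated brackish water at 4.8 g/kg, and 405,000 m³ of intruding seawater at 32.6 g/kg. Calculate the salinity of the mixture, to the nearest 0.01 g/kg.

10.80 g/kg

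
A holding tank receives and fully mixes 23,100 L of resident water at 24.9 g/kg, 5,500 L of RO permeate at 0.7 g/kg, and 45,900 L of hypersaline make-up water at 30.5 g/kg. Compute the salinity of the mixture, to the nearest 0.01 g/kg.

26.56 g/kg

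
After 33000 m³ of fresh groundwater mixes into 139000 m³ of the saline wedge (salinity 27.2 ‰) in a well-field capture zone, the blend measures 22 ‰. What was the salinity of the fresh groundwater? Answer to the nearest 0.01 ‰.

Salt balance: 139,000×27.2 + 33,000×S = 172,000×22
3,780,800 + 33,000·S = 3,784,000
S = (3,784,000 − 3,780,800) / 33,000 = 0.097 ‰

0.10 ‰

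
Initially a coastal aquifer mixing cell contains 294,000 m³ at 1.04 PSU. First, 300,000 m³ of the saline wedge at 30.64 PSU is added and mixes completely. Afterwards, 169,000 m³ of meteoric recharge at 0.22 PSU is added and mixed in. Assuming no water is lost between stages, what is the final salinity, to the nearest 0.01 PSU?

12.50 PSU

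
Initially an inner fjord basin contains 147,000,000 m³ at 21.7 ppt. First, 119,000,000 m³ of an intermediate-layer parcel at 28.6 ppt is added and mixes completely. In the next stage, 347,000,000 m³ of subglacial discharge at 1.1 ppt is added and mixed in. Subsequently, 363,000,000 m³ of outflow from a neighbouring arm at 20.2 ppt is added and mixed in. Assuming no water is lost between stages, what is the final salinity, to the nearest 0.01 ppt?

14.66 ppt

Total salt / total volume:
Initial salt = 147,000,000×21.7 = 3,189,900,000
After stage 1: salt = 3,189,900,000 + 119,000,000×28.6 = 6,593,300,000; volume = 266,000,000 m³; S = 24.787 ppt
After stage 2: salt = 6,593,300,000 + 347,000,000×1.1 = 6,975,000,000; volume = 613,000,000 m³; S = 11.378 ppt
After stage 3: salt = 6,975,000,000 + 363,000,000×20.2 = 14,307,600,000; volume = 976,000,000 m³
S = 14,307,600,000 / 976,000,000 = 14.6594 ppt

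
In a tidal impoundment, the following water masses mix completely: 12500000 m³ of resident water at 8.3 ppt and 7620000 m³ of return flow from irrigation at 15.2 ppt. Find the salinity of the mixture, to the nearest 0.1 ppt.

Conserving salt mass:
salt = 12,500,000×8.3 + 7,620,000×15.2 = 103,750,000 + 115,824,000 = 219,574,000
volume = 12,500,000 + 7,620,000 = 20,120,000 m³
S = 219,574,000 / 20,120,000 = 10.913 ppt

10.9 ppt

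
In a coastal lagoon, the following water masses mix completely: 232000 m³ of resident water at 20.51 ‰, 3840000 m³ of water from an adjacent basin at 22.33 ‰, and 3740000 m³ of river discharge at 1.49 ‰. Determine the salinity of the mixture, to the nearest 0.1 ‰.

12.3 ‰

Mass of salt is conserved:
salt = 232,000×20.51 + 3,840,000×22.33 + 3,740,000×1.49 = 4,758,320 + 85,747,200 + 5,572,600 = 96,078,120
volume = 232,000 + 3,840,000 + 3,740,000 = 7,812,000 m³
S = 96,078,120 / 7,812,000 = 12.299 ‰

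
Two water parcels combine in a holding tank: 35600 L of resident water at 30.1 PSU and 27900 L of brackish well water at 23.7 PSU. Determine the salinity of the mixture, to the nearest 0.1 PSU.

27.3 PSU

Mass of salt is conserved:
salt = 35,600×30.1 + 27,900×23.7 = 1,071,560 + 661,230 = 1,732,790
volume = 35,600 + 27,900 = 63,500 L
S = 1,732,790 / 63,500 = 27.288 PSU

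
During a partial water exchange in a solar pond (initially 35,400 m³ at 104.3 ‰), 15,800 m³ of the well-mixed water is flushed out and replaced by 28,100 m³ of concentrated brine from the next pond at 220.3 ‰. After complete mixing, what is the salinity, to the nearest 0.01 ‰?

172.64 ‰

Remaining after removal: 19,600 m³ at 104.3 ‰ (salt = 2,044,280)
After addition: salt = 2,044,280 + 28,100×220.3 = 8,234,710; volume = 47,700 m³
S = 8,234,710 / 47,700 = 172.6354 ‰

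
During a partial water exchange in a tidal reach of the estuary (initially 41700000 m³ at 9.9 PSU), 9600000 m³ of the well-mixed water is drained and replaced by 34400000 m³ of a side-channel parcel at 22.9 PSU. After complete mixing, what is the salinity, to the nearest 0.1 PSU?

Remaining after removal: 32,100,000 m³ at 9.9 PSU (salt = 317,790,000)
After addition: salt = 317,790,000 + 34,400,000×22.9 = 1,105,550,000; volume = 66,500,000 m³
S = 1,105,550,000 / 66,500,000 = 16.6248 PSU

16.6 PSU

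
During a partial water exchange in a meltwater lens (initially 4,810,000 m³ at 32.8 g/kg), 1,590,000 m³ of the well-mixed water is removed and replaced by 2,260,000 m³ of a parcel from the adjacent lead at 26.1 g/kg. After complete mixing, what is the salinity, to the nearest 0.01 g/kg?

30.04 g/kg

Remaining after removal: 3,220,000 m³ at 32.8 g/kg (salt = 105,616,000)
After addition: salt = 105,616,000 + 2,260,000×26.1 = 164,602,000; volume = 5,480,000 m³
S = 164,602,000 / 5,480,000 = 30.0369 g/kg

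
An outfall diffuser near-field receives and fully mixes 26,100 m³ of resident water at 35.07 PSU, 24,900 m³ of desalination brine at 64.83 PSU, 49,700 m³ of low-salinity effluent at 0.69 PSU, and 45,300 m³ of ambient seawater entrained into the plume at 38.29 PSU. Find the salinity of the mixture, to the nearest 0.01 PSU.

By conservation of dissolved salt,
salt = 26,100×35.07 + 24,900×64.83 + 49,700×0.69 + 45,300×38.29 = 915,327 + 1,614,267 + 34,293 + 1,734,537 = 4,298,424
volume = 26,100 + 24,900 + 49,700 + 45,300 = 146,000 m³
S = 4,298,424 / 146,000 = 29.4413 PSU

29.44 PSU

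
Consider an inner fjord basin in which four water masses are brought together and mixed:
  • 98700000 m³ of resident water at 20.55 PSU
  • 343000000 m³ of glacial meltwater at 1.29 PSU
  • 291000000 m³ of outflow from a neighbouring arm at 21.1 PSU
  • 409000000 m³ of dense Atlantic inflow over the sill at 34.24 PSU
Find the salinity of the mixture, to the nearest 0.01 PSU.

Total salt / total volume:
salt = 98,700,000×20.55 + 343,000,000×1.29 + 291,000,000×21.1 + 409,000,000×34.24 = 2,028,285,000 + 442,470,000 + 6,140,100,000 + 14,004,160,000 = 22,615,015,000
volume = 98,700,000 + 343,000,000 + 291,000,000 + 409,000,000 = 1,141,700,000 m³
S = 22,615,015,000 / 1,141,700,000 = 19.8082 PSU

19.81 PSU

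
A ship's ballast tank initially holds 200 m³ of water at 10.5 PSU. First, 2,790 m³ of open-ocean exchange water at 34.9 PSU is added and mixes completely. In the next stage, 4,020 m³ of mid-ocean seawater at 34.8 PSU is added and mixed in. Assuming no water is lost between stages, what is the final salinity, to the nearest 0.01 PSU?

Salt balance:
Initial salt = 200×10.5 = 2,100
After stage 1: salt = 2,100 + 2,790×34.9 = 99,471; volume = 2,990 m³; S = 33.268 PSU
After stage 2: salt = 99,471 + 4,020×34.8 = 239,367; volume = 7,010 m³
S = 239,367 / 7,010 = 34.1465 PSU

34.15 PSU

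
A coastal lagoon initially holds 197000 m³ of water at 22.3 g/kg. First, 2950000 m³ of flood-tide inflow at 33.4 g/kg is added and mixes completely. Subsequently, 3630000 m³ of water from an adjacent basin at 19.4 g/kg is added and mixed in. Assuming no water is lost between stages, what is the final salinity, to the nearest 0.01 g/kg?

25.58 g/kg

Total salt / total volume:
Initial salt = 197,000×22.3 = 4,393,100
After stage 1: salt = 4,393,100 + 2,950,000×33.4 = 102,923,100; volume = 3,147,000 m³; S = 32.705 g/kg
After stage 2: salt = 102,923,100 + 3,630,000×19.4 = 173,345,100; volume = 6,777,000 m³
S = 173,345,100 / 6,777,000 = 25.5784 g/kg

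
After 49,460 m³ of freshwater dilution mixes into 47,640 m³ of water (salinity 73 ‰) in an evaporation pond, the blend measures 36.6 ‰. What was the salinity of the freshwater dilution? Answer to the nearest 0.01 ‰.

1.54 ‰

Salt balance: 47,640×73 + 49,460×S = 97,100×36.6
3,477,720 + 49,460·S = 3,553,860
S = (3,553,860 − 3,477,720) / 49,460 = 1.5394 ‰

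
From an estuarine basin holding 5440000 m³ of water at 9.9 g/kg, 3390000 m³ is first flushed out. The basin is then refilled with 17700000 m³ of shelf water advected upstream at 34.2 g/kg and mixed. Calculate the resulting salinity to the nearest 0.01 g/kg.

31.68 g/kg

Remaining after removal: 2,050,000 m³ at 9.9 g/kg (salt = 20,295,000)
After addition: salt = 20,295,000 + 17,700,000×34.2 = 625,635,000; volume = 19,750,000 m³
S = 625,635,000 / 19,750,000 = 31.6777 g/kg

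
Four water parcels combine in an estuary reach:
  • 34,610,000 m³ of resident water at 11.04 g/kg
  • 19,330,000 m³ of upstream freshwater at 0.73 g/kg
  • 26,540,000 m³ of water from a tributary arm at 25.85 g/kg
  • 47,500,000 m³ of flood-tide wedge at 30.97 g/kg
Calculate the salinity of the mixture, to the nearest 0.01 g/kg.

Mass of salt is conserved:
salt = 34,610,000×11.04 + 19,330,000×0.73 + 26,540,000×25.85 + 47,500,000×30.97 = 382,094,400 + 14,110,900 + 686,059,000 + 1,471,075,000 = 2,553,339,300
volume = 34,610,000 + 19,330,000 + 26,540,000 + 47,500,000 = 127,980,000 m³
S = 2,553,339,300 / 127,980,000 = 19.9511 g/kg

19.95 g/kg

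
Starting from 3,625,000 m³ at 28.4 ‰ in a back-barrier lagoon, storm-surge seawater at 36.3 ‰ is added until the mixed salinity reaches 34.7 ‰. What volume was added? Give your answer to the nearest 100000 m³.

14300000 m³

Salt balance: 3,625,000×28.4 + V×36.3 = (3,625,000+V)×34.7
102,950,000 + 36.3V = 125,787,500 + 34.7V
22,837,500 = 1.6V
V = 14,273,437.5 m³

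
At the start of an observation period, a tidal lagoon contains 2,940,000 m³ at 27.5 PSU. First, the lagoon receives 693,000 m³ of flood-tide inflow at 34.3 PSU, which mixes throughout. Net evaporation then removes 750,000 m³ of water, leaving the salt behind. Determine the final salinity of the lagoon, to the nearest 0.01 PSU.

36.29 PSU

After mixing: salt = 2,940,000×27.5 + 693,000×34.3 = 104,619,900; volume = 3,633,000 m³
After evaporation: salt unchanged = 104,619,900; volume = 3,633,000 − 750,000 = 2,883,000 m³
S = 104,619,900 / 2,883,000 = 36.2886 PSU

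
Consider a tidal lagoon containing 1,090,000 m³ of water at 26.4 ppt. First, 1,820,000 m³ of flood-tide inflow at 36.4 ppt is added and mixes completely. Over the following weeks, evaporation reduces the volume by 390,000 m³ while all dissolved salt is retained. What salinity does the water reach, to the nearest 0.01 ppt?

After mixing: salt = 1,090,000×26.4 + 1,820,000×36.4 = 95,024,000; volume = 2,910,000 m³
After evaporation: salt unchanged = 95,024,000; volume = 2,910,000 − 390,000 = 2,520,000 m³
S = 95,024,000 / 2,520,000 = 37.7079 ppt

37.71 ppt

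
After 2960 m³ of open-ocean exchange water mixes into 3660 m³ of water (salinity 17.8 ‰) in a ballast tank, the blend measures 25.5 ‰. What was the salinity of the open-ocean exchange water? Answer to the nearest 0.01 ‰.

Salt balance: 3,660×17.8 + 2,960×S = 6,620×25.5
65,148 + 2,960·S = 168,810
S = (168,810 − 65,148) / 2,960 = 35.0209 ‰

35.02 ‰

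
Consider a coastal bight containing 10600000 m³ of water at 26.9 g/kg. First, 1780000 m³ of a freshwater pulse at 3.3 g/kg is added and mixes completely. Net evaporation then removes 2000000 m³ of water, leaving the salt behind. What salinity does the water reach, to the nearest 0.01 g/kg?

After mixing: salt = 10,600,000×26.9 + 1,780,000×3.3 = 291,014,000; volume = 12,380,000 m³
After evaporation: salt unchanged = 291,014,000; volume = 12,380,000 − 2,000,000 = 10,380,000 m³
S = 291,014,000 / 10,380,000 = 28.036 g/kg

28.04 g/kg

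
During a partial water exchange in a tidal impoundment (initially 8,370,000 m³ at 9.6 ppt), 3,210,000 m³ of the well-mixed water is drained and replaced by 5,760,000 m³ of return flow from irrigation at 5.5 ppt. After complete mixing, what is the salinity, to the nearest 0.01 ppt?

7.44 ppt

Remaining after removal: 5,160,000 m³ at 9.6 ppt (salt = 49,536,000)
After addition: salt = 49,536,000 + 5,760,000×5.5 = 81,216,000; volume = 10,920,000 m³
S = 81,216,000 / 10,920,000 = 7.4374 ppt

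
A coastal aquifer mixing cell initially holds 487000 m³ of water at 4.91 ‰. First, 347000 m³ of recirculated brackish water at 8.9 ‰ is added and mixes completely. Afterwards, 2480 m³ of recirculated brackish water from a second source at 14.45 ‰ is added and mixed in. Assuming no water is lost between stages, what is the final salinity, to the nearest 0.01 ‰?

6.59 ‰

Conserving salt mass:
Initial salt = 487,000×4.91 = 2,391,170
After stage 1: salt = 2,391,170 + 347,000×8.9 = 5,479,470; volume = 834,000 m³; S = 6.57 ‰
After stage 2: salt = 5,479,470 + 2,480×14.45 = 5,515,306; volume = 836,480 m³
S = 5,515,306 / 836,480 = 6.5935 ‰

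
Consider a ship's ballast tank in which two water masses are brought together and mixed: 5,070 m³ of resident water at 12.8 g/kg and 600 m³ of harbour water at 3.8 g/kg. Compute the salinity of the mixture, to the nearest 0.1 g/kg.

Salt balance:
salt = 5,070×12.8 + 600×3.8 = 64,896 + 2,280 = 67,176
volume = 5,070 + 600 = 5,670 m³
S = 67,176 / 5,670 = 11.848 g/kg

11.8 g/kg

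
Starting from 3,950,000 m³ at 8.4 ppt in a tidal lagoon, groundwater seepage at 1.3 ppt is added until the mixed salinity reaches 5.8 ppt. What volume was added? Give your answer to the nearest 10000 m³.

Salt balance: 3,950,000×8.4 + V×1.3 = (3,950,000+V)×5.8
33,180,000 + 1.3V = 22,910,000 + 5.8V
10,270,000 = 4.5V
V = 2,282,222.22 m³

2280000 m³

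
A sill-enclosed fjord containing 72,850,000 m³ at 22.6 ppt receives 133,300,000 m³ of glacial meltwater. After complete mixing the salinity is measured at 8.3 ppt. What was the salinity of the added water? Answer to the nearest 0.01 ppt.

0.48 ppt

Salt balance: 72,850,000×22.6 + 133,300,000×S = 206,150,000×8.3
1,646,410,000 + 133,300,000·S = 1,711,045,000
S = (1,711,045,000 − 1,646,410,000) / 133,300,000 = 0.4849 ppt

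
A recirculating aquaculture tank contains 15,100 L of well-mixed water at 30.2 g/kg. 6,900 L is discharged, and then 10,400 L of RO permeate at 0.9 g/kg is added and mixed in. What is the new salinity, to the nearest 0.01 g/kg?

13.82 g/kg

Remaining after removal: 8,200 L at 30.2 g/kg (salt = 247,640)
After addition: salt = 247,640 + 10,400×0.9 = 257,000; volume = 18,600 L
S = 257,000 / 18,600 = 13.8172 g/kg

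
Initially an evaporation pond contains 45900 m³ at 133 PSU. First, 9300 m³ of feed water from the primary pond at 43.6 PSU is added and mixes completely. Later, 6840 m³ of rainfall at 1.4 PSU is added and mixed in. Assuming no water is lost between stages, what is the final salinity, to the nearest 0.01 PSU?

105.09 PSU

Total salt / total volume:
Initial salt = 45,900×133 = 6,104,700
After stage 1: salt = 6,104,700 + 9,300×43.6 = 6,510,180; volume = 55,200 m³; S = 117.938 PSU
After stage 2: salt = 6,510,180 + 6,840×1.4 = 6,519,756; volume = 62,040 m³
S = 6,519,756 / 62,040 = 105.0896 PSU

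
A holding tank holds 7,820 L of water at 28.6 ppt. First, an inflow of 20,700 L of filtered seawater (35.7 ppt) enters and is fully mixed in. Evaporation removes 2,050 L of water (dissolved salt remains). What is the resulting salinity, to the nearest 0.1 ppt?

36.4 ppt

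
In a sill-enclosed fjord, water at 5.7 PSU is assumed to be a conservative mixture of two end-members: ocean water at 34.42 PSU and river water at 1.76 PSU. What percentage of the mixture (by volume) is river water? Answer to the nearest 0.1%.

87.9%

Let f be the freshwater fraction. Salt balance per unit volume:
f×1.76 + (1−f)×34.42 = 5.7
f = (34.42 − 5.7) / (34.42 − 1.76) = 28.72/32.66 = 0.8794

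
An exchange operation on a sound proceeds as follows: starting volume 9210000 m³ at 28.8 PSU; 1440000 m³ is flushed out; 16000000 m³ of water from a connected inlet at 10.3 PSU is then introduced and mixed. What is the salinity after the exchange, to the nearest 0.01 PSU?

16.35 PSU

Remaining after removal: 7,770,000 m³ at 28.8 PSU (salt = 223,776,000)
After addition: salt = 223,776,000 + 16,000,000×10.3 = 388,576,000; volume = 23,770,000 m³
S = 388,576,000 / 23,770,000 = 16.3473 PSU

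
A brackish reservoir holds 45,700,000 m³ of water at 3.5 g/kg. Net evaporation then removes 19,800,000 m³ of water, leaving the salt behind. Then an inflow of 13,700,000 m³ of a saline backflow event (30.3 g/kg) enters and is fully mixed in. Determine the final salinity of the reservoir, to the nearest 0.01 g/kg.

14.52 g/kg

After evaporation: salt = 45,700,000×3.5 = 159,950,000; volume = 45,700,000 − 19,800,000 = 25,900,000 m³
After mixing: salt = 159,950,000 + 13,700,000×30.3 = 575,060,000; volume = 25,900,000 + 13,700,000 = 39,600,000 m³
S = 575,060,000 / 39,600,000 = 14.5217 g/kg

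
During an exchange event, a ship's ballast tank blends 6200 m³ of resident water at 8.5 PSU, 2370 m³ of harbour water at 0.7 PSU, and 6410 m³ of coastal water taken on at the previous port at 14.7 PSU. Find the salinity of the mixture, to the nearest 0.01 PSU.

9.92 PSU

Salt balance:
salt = 6,200×8.5 + 2,370×0.7 + 6,410×14.7 = 52,700 + 1,659 + 94,227 = 148,586
volume = 6,200 + 2,370 + 6,410 = 14,980 m³
S = 148,586 / 14,980 = 9.919 PSU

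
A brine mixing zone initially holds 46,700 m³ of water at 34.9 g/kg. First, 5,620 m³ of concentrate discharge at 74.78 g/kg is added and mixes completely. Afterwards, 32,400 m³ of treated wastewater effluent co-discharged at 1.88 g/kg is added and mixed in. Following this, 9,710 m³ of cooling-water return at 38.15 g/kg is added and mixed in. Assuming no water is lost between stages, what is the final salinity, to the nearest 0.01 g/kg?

26.28 g/kg

Weighted by volume,
Initial salt = 46,700×34.9 = 1,629,830
After stage 1: salt = 1,629,830 + 5,620×74.78 = 2,050,093.6; volume = 52,320 m³; S = 39.184 g/kg
After stage 2: salt = 2,050,093.6 + 32,400×1.88 = 2,111,005.6; volume = 84,720 m³; S = 24.917 g/kg
After stage 3: salt = 2,111,005.6 + 9,710×38.15 = 2,481,442.1; volume = 94,430 m³
S = 2,481,442.1 / 94,430 = 26.2781 g/kg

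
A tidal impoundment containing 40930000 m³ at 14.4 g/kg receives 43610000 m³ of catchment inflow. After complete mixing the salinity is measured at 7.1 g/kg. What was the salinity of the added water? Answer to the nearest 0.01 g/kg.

Salt balance: 40,930,000×14.4 + 43,610,000×S = 84,540,000×7.1
589,392,000 + 43,610,000·S = 600,234,000
S = (600,234,000 − 589,392,000) / 43,610,000 = 0.2486 g/kg

0.25 g/kg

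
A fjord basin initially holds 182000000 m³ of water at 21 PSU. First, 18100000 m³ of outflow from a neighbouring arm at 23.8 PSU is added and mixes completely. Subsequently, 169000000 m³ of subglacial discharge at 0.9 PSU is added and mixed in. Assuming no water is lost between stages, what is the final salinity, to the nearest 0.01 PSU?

11.93 PSU

Conserving salt mass:
Initial salt = 182,000,000×21 = 3,822,000,000
After stage 1: salt = 3,822,000,000 + 18,100,000×23.8 = 4,252,780,000; volume = 200,100,000 m³; S = 21.253 PSU
After stage 2: salt = 4,252,780,000 + 169,000,000×0.9 = 4,404,880,000; volume = 369,100,000 m³
S = 4,404,880,000 / 369,100,000 = 11.9341 PSU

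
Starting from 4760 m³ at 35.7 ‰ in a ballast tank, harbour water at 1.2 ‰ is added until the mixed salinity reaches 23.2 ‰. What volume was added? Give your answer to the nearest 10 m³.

2700 m³

Salt balance: 4,760×35.7 + V×1.2 = (4,760+V)×23.2
169,932 + 1.2V = 110,432 + 23.2V
59,500 = 22V
V = 2,704.55 m³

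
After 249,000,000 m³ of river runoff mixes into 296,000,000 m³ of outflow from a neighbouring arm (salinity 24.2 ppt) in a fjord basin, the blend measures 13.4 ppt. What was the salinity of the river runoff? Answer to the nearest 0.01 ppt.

0.56 ppt

Salt balance: 296,000,000×24.2 + 249,000,000×S = 545,000,000×13.4
7,163,200,000 + 249,000,000·S = 7,303,000,000
S = (7,303,000,000 − 7,163,200,000) / 249,000,000 = 0.5614 ppt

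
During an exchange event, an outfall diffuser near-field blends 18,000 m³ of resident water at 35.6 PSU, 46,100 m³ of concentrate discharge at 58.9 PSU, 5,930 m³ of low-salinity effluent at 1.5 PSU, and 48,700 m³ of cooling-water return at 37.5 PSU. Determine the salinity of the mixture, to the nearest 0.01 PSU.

Weighted by volume,
salt = 18,000×35.6 + 46,100×58.9 + 5,930×1.5 + 48,700×37.5 = 640,800 + 2,715,290 + 8,895 + 1,826,250 = 5,191,235
volume = 18,000 + 46,100 + 5,930 + 48,700 = 118,730 m³
S = 5,191,235 / 118,730 = 43.723 PSU

43.72 PSU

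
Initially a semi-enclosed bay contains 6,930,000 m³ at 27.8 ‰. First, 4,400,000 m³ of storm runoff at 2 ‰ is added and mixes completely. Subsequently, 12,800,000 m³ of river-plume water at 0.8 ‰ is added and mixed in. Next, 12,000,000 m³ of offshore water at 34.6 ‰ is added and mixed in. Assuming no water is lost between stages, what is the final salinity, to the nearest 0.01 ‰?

By conservation of dissolved salt,
Initial salt = 6,930,000×27.8 = 192,654,000
After stage 1: salt = 192,654,000 + 4,400,000×2 = 201,454,000; volume = 11,330,000 m³; S = 17.781 ‰
After stage 2: salt = 201,454,000 + 12,800,000×0.8 = 211,694,000; volume = 24,130,000 m³; S = 8.773 ‰
After stage 3: salt = 211,694,000 + 12,000,000×34.6 = 626,894,000; volume = 36,130,000 m³
S = 626,894,000 / 36,130,000 = 17.3511 ‰

17.35 ‰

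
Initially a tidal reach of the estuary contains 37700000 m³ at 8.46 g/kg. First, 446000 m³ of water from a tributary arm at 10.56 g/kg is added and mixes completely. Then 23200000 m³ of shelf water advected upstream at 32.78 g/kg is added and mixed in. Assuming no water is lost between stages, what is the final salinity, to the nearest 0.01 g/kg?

Total salt / total volume:
Initial salt = 37,700,000×8.46 = 318,942,000
After stage 1: salt = 318,942,000 + 446,000×10.56 = 323,651,760; volume = 38,146,000 m³; S = 8.485 g/kg
After stage 2: salt = 323,651,760 + 23,200,000×32.78 = 1,084,147,760; volume = 61,346,000 m³
S = 1,084,147,760 / 61,346,000 = 17.6727 g/kg

17.67 g/kg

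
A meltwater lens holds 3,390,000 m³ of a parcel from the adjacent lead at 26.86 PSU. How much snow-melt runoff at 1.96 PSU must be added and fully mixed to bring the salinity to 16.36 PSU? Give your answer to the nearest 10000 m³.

Salt balance: 3,390,000×26.86 + V×1.96 = (3,390,000+V)×16.36
91,055,400 + 1.96V = 55,460,400 + 16.36V
35,595,000 = 14.4V
V = 2,471,875 m³

2470000 m³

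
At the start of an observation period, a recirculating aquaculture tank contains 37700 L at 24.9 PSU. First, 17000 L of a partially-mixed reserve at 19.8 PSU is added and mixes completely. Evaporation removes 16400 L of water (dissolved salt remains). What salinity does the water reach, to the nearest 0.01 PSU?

After mixing: salt = 37,700×24.9 + 17,000×19.8 = 1,275,330; volume = 54,700 L
After evaporation: salt unchanged = 1,275,330; volume = 54,700 − 16,400 = 38,300 L
S = 1,275,330 / 38,300 = 33.2984 PSU

33.30 PSU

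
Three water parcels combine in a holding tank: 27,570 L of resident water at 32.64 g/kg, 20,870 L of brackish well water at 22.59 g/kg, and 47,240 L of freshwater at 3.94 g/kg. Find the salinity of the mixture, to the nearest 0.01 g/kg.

By conservation of dissolved salt,
salt = 27,570×32.64 + 20,870×22.59 + 47,240×3.94 = 899,884.8 + 471,453.3 + 186,125.6 = 1,557,463.7
volume = 27,570 + 20,870 + 47,240 = 95,680 L
S = 1,557,463.7 / 95,680 = 16.2778 g/kg

16.28 g/kg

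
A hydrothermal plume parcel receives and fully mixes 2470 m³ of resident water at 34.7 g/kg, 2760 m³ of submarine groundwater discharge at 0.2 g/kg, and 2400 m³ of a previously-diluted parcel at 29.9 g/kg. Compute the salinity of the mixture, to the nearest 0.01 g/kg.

Conserving salt mass:
salt = 2,470×34.7 + 2,760×0.2 + 2,400×29.9 = 85,709 + 552 + 71,760 = 158,021
volume = 2,470 + 2,760 + 2,400 = 7,630 m³
S = 158,021 / 7,630 = 20.7105 g/kg

20.71 g/kg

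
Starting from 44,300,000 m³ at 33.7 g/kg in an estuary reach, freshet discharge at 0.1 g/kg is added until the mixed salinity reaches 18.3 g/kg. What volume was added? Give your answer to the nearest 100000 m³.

37500000 m³

Salt balance: 44,300,000×33.7 + V×0.1 = (44,300,000+V)×18.3
1,492,910,000 + 0.1V = 810,690,000 + 18.3V
682,220,000 = 18.2V
V = 37,484,615.38 m³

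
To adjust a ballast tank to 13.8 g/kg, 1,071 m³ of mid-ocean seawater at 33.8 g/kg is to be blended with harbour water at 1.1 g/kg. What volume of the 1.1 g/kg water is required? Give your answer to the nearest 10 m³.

1690 m³

Salt balance: 1,071×33.8 + V×1.1 = (1,071+V)×13.8
36,199.8 + 1.1V = 14,779.8 + 13.8V
21,420 = 12.7V
V = 1,686.61 m³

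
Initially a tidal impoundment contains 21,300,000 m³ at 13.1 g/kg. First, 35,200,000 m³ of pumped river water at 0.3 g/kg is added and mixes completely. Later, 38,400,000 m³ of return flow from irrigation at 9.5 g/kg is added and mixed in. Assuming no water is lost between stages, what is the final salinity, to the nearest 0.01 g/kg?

6.90 g/kg

Mass of salt is conserved:
Initial salt = 21,300,000×13.1 = 279,030,000
After stage 1: salt = 279,030,000 + 35,200,000×0.3 = 289,590,000; volume = 56,500,000 m³; S = 5.125 g/kg
After stage 2: salt = 289,590,000 + 38,400,000×9.5 = 654,390,000; volume = 94,900,000 m³
S = 654,390,000 / 94,900,000 = 6.8956 g/kg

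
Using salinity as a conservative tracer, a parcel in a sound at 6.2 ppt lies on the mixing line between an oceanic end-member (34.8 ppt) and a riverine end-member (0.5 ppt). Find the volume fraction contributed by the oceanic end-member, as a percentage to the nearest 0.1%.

Let g be the oceanic fraction. Salt balance per unit volume:
g×34.8 + (1−g)×0.5 = 6.2
g = (6.2 − 0.5) / (34.8 − 0.5) = 5.7/34.3 = 0.1662

16.6%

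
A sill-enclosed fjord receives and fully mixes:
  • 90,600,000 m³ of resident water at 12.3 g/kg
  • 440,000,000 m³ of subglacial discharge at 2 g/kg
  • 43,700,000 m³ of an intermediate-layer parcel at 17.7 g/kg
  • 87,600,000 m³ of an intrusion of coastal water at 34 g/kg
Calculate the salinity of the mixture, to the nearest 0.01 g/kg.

8.68 g/kg

By conservation of dissolved salt,
salt = 90,600,000×12.3 + 440,000,000×2 + 43,700,000×17.7 + 87,600,000×34 = 1,114,380,000 + 880,000,000 + 773,490,000 + 2,978,400,000 = 5,746,270,000
volume = 90,600,000 + 440,000,000 + 43,700,000 + 87,600,000 = 661,900,000 m³
S = 5,746,270,000 / 661,900,000 = 8.6815 g/kg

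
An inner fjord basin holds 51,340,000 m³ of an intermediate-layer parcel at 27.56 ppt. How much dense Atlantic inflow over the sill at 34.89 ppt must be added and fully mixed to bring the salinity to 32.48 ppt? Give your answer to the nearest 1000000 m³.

105000000 m³

Salt balance: 51,340,000×27.56 + V×34.89 = (51,340,000+V)×32.48
1,414,930,400 + 34.89V = 1,667,523,200 + 32.48V
252,592,800 = 2.41V
V = 104,810,290.46 m³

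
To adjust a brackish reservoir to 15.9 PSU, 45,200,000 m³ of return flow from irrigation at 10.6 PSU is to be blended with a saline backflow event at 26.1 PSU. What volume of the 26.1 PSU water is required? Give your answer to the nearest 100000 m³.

Salt balance: 45,200,000×10.6 + V×26.1 = (45,200,000+V)×15.9
479,120,000 + 26.1V = 718,680,000 + 15.9V
239,560,000 = 10.2V
V = 23,486,274.51 m³

23500000 m³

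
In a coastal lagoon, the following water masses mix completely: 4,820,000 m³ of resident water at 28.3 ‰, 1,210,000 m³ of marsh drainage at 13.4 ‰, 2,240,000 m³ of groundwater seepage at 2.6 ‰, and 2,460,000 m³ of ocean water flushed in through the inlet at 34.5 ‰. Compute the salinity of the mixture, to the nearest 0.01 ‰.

Total salt / total volume:
salt = 4,820,000×28.3 + 1,210,000×13.4 + 2,240,000×2.6 + 2,460,000×34.5 = 136,406,000 + 16,214,000 + 5,824,000 + 84,870,000 = 243,314,000
volume = 4,820,000 + 1,210,000 + 2,240,000 + 2,460,000 = 10,730,000 m³
S = 243,314,000 / 10,730,000 = 22.676 ‰

22.68 ‰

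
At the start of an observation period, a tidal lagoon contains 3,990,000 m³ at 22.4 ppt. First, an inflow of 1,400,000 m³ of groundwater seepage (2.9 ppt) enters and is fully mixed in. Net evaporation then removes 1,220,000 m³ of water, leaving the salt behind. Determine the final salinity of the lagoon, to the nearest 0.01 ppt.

22.41 ppt

After mixing: salt = 3,990,000×22.4 + 1,400,000×2.9 = 93,436,000; volume = 5,390,000 m³
After evaporation: salt unchanged = 93,436,000; volume = 5,390,000 − 1,220,000 = 4,170,000 m³
S = 93,436,000 / 4,170,000 = 22.4067 ppt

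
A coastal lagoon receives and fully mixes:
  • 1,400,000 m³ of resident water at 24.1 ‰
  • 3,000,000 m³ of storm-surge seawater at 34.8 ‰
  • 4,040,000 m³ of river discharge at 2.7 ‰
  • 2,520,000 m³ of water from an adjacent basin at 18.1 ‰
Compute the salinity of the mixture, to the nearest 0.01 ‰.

17.76 ‰

By conservation of dissolved salt,
salt = 1,400,000×24.1 + 3,000,000×34.8 + 4,040,000×2.7 + 2,520,000×18.1 = 33,740,000 + 104,400,000 + 10,908,000 + 45,612,000 = 194,660,000
volume = 1,400,000 + 3,000,000 + 4,040,000 + 2,520,000 = 10,960,000 m³
S = 194,660,000 / 10,960,000 = 17.7609 ‰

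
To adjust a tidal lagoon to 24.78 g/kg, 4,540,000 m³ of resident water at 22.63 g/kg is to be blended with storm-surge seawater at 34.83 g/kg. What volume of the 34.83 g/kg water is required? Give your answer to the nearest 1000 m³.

971000 m³

Salt balance: 4,540,000×22.63 + V×34.83 = (4,540,000+V)×24.78
102,740,200 + 34.83V = 112,501,200 + 24.78V
9,761,000 = 10.05V
V = 971,243.78 m³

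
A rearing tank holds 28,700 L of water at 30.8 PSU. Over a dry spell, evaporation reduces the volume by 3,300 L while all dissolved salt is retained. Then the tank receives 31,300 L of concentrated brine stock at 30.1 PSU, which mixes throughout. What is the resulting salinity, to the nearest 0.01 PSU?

After evaporation: salt = 28,700×30.8 = 883,960; volume = 28,700 − 3,300 = 25,400 L
After mixing: salt = 883,960 + 31,300×30.1 = 1,826,090; volume = 25,400 + 31,300 = 56,700 L
S = 1,826,090 / 56,700 = 32.2062 PSU

32.21 PSU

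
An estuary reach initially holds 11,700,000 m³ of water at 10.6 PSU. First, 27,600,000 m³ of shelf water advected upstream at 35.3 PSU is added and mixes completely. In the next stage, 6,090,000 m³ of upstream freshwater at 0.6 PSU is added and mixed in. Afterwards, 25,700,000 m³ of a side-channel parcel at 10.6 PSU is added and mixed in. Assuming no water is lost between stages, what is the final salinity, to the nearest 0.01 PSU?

19.33 PSU

Mass of salt is conserved:
Initial salt = 11,700,000×10.6 = 124,020,000
After stage 1: salt = 124,020,000 + 27,600,000×35.3 = 1,098,300,000; volume = 39,300,000 m³; S = 27.947 PSU
After stage 2: salt = 1,098,300,000 + 6,090,000×0.6 = 1,101,954,000; volume = 45,390,000 m³; S = 24.277 PSU
After stage 3: salt = 1,101,954,000 + 25,700,000×10.6 = 1,374,374,000; volume = 71,090,000 m³
S = 1,374,374,000 / 71,090,000 = 19.3329 PSU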